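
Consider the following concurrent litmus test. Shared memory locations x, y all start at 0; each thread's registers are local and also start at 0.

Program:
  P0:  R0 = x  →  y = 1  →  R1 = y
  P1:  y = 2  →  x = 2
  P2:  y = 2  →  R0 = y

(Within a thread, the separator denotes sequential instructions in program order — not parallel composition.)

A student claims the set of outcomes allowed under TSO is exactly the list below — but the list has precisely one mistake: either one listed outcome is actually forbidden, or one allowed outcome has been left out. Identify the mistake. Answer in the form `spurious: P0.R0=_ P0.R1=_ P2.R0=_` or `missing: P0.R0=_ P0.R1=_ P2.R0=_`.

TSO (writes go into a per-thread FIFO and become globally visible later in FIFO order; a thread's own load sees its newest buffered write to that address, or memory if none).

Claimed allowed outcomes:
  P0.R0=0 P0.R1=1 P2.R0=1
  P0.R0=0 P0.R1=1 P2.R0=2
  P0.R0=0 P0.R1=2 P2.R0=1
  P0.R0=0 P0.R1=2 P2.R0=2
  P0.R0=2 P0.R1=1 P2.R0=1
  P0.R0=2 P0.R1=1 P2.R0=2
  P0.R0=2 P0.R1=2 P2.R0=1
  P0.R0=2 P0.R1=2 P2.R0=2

outcome vector order: (P0.R0,P0.R1,P2.R0)
TSO (7): 011; 012; 021; 022; 211; 212; 222
claimed∖TSO = {221}

spurious: P0.R0=2 P0.R1=2 P2.R0=1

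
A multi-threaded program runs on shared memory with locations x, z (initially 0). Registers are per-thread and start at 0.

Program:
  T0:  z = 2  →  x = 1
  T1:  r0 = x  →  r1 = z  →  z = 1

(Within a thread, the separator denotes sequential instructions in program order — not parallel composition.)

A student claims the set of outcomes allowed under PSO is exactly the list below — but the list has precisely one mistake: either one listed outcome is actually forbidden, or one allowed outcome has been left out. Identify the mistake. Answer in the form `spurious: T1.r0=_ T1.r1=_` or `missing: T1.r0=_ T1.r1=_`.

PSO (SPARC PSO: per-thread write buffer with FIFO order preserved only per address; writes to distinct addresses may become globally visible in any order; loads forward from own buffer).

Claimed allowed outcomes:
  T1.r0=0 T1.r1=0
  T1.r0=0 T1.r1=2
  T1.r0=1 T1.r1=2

outcome vector order: (T1.r0,T1.r1)
PSO (4): (0,0) (0,2) (1,0) (1,2)
PSO∖claimed = {(1,0)}

missing: T1.r0=1 T1.r1=0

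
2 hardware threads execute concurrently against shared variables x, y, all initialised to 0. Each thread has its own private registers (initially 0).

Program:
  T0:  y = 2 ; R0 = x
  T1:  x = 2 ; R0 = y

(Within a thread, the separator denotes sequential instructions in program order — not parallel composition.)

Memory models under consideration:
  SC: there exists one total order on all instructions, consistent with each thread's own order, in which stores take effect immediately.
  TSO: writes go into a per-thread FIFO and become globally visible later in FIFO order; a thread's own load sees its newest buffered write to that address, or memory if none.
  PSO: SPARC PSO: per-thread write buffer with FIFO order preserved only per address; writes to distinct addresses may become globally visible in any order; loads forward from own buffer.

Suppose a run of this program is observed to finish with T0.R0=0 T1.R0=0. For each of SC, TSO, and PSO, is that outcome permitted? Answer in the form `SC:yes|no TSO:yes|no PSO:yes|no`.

SC:no TSO:yes PSO:yes

outcome vector order: (T0.R0,T1.R0)
SC (3): 0/2 2/0 2/2
TSO (4): 0/0 0/2 2/0 2/2
PSO (4): 0/0 0/2 2/0 2/2
target 0/0 ∈ {TSO,PSO}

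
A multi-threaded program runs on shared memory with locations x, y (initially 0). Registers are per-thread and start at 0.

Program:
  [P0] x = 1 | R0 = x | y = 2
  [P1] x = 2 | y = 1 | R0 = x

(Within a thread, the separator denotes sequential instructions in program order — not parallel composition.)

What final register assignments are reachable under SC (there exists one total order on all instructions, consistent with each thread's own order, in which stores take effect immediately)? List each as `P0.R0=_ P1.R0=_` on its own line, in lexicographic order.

P0.R0=1 P1.R0=1
P0.R0=1 P1.R0=2
P0.R0=2 P1.R0=2

outcome vector order: (P0.R0,P1.R0)
|SC outcomes| = 3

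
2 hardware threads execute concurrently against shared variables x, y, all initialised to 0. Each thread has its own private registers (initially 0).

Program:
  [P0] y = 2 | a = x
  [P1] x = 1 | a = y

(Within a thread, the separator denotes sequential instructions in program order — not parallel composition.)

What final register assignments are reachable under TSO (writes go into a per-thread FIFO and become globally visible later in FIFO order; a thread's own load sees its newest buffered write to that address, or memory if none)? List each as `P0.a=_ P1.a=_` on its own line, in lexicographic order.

outcome vector order: (P0.a,P1.a)
|TSO outcomes| = 4

P0.a=0 P1.a=0
P0.a=0 P1.a=2
P0.a=1 P1.a=0
P0.a=1 P1.a=2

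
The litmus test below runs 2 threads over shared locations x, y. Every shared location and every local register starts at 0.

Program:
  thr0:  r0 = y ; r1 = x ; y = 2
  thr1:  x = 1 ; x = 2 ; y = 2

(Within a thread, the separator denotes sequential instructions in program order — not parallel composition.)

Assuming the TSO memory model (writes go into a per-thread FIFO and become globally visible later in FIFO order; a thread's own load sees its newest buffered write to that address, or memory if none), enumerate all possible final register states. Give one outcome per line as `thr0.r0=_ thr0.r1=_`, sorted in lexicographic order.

thr0.r0=0 thr0.r1=0
thr0.r0=0 thr0.r1=1
thr0.r0=0 thr0.r1=2
thr0.r0=2 thr0.r1=2

outcome vector order: (thr0.r0,thr0.r1)
|TSO outcomes| = 4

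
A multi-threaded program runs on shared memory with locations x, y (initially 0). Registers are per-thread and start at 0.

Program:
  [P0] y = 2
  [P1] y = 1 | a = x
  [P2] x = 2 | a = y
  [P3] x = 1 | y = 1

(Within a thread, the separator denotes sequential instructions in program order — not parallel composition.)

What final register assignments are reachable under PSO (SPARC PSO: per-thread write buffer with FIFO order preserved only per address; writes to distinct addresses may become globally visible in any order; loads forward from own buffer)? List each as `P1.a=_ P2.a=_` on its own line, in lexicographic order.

P1.a=0 P2.a=0
P1.a=0 P2.a=1
P1.a=0 P2.a=2
P1.a=1 P2.a=0
P1.a=1 P2.a=1
P1.a=1 P2.a=2
P1.a=2 P2.a=0
P1.a=2 P2.a=1
P1.a=2 P2.a=2

outcome vector order: (P1.a,P2.a)
|PSO outcomes| = 9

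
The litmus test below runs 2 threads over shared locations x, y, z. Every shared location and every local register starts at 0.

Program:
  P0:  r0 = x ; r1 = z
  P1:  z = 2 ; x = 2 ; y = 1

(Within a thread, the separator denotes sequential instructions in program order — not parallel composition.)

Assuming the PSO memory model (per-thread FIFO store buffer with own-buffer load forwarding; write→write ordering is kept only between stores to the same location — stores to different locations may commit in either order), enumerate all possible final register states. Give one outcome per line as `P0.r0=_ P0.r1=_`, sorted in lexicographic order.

P0.r0=0 P0.r1=0
P0.r0=0 P0.r1=2
P0.r0=2 P0.r1=0
P0.r0=2 P0.r1=2

outcome vector order: (P0.r0,P0.r1)
|PSO outcomes| = 4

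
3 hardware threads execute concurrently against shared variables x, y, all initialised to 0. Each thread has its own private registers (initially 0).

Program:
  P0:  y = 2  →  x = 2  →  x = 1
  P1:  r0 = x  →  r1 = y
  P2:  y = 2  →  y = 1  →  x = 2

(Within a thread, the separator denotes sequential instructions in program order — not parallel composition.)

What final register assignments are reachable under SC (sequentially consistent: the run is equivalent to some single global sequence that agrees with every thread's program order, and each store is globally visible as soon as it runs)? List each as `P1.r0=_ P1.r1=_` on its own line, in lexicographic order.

P1.r0=0 P1.r1=0
P1.r0=0 P1.r1=1
P1.r0=0 P1.r1=2
P1.r0=1 P1.r1=1
P1.r0=1 P1.r1=2
P1.r0=2 P1.r1=1
P1.r0=2 P1.r1=2

outcome vector order: (P1.r0,P1.r1)
|SC outcomes| = 7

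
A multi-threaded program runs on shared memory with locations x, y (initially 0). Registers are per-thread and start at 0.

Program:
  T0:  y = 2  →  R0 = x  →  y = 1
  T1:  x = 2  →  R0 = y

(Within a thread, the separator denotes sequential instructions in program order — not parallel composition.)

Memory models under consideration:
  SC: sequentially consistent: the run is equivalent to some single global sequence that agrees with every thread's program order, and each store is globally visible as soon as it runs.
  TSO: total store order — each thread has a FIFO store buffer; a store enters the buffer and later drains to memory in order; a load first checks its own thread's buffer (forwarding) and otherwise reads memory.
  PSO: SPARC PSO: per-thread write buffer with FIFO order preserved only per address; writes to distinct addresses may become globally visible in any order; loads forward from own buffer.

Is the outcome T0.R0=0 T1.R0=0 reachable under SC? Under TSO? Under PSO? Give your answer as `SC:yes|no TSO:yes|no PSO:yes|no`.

outcome vector order: (T0.R0,T1.R0)
SC: 5 outcomes — {<0 1>, <0 2>, <2 0>, <2 1>, <2 2>}
TSO: 6 outcomes — {<0 0>, <0 1>, <0 2>, <2 0>, <2 1>, <2 2>}
PSO: 6 outcomes — {<0 0>, <0 1>, <0 2>, <2 0>, <2 1>, <2 2>}
target <0 0> ∈ {TSO,PSO}

SC:no TSO:yes PSO:yes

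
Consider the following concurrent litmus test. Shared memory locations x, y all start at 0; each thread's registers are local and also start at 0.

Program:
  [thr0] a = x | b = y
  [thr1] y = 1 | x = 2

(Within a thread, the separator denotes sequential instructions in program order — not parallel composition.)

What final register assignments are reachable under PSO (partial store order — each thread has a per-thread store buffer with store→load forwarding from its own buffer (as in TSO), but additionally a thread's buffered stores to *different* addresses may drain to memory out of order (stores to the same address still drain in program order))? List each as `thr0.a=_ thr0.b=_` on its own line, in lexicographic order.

thr0.a=0 thr0.b=0
thr0.a=0 thr0.b=1
thr0.a=2 thr0.b=0
thr0.a=2 thr0.b=1

outcome vector order: (thr0.a,thr0.b)
|PSO outcomes| = 4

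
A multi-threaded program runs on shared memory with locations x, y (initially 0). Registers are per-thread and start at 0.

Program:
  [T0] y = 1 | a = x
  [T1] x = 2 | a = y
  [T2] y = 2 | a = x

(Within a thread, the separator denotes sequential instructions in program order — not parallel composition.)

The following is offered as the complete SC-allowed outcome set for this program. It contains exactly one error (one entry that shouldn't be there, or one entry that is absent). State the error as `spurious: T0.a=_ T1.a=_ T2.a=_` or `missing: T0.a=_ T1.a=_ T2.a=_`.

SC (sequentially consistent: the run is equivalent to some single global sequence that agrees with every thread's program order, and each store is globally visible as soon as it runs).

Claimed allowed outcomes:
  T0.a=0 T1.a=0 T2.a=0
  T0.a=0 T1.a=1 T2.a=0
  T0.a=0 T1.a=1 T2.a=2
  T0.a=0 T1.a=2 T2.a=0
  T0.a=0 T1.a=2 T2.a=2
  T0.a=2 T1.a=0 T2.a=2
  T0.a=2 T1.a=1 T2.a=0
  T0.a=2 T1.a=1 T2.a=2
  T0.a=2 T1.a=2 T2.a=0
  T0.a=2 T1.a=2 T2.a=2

outcome vector order: (T0.a,T1.a,T2.a)
SC: 9 outcomes — {010 012 020 022 202 210 212 220 222}
claimed∖SC = {000}

spurious: T0.a=0 T1.a=0 T2.a=0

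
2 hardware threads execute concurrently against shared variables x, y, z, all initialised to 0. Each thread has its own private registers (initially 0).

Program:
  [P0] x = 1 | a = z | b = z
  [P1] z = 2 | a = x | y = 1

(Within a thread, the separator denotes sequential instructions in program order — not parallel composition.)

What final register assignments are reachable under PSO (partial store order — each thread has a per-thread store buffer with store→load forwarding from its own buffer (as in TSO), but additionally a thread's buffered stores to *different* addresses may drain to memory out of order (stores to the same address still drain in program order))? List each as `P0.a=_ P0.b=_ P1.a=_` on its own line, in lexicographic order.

P0.a=0 P0.b=0 P1.a=0
P0.a=0 P0.b=0 P1.a=1
P0.a=0 P0.b=2 P1.a=0
P0.a=0 P0.b=2 P1.a=1
P0.a=2 P0.b=2 P1.a=0
P0.a=2 P0.b=2 P1.a=1

outcome vector order: (P0.a,P0.b,P1.a)
|PSO outcomes| = 6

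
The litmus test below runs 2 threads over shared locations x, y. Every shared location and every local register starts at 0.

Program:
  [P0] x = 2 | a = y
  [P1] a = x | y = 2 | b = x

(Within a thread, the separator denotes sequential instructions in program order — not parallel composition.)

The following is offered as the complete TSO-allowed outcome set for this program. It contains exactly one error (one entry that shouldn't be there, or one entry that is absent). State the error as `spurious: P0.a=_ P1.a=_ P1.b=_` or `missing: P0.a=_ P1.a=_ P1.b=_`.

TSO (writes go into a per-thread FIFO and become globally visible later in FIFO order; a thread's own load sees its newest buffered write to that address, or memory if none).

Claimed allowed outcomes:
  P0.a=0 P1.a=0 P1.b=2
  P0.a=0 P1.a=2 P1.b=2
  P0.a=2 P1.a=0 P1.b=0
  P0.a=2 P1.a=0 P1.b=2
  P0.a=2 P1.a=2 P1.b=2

missing: P0.a=0 P1.a=0 P1.b=0

outcome vector order: (P0.a,P1.a,P1.b)
under TSO → 0/0/0, 0/0/2, 0/2/2, 2/0/0, 2/0/2, 2/2/2
TSO∖claimed = {0/0/0}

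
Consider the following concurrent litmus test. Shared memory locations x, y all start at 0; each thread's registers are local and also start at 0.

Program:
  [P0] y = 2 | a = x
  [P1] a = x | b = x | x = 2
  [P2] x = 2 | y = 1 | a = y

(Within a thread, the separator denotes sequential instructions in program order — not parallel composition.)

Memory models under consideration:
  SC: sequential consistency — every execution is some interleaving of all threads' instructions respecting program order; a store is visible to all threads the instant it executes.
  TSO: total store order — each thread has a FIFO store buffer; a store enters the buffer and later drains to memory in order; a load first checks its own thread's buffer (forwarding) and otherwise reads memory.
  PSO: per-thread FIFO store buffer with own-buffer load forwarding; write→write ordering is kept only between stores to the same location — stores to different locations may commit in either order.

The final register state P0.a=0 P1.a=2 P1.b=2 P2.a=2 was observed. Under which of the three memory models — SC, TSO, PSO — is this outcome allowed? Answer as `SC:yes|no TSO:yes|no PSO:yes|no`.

outcome vector order: (P0.a,P1.a,P1.b,P2.a)
[SC] allowed = {0/0/0/1 0/0/2/1 0/2/2/1 2/0/0/1 2/0/0/2 2/0/2/1 2/0/2/2 2/2/2/1 2/2/2/2}
[TSO] allowed = {0/0/0/1 0/0/0/2 0/0/2/1 0/0/2/2 0/2/2/1 0/2/2/2 2/0/0/1 2/0/0/2 2/0/2/1 2/0/2/2 2/2/2/1 2/2/2/2}
[PSO] allowed = {0/0/0/1 0/0/0/2 0/0/2/1 0/0/2/2 0/2/2/1 0/2/2/2 2/0/0/1 2/0/0/2 2/0/2/1 2/0/2/2 2/2/2/1 2/2/2/2}
target 0/2/2/2 ∈ {TSO,PSO}

SC:no TSO:yes PSO:yes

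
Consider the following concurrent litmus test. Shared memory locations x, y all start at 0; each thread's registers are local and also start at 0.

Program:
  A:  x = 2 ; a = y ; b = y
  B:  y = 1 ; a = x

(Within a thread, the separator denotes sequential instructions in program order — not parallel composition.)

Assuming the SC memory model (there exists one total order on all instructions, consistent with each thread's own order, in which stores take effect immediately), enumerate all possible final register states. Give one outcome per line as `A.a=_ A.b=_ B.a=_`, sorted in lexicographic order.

outcome vector order: (A.a,A.b,B.a)
|SC outcomes| = 4

A.a=0 A.b=0 B.a=2
A.a=0 A.b=1 B.a=2
A.a=1 A.b=1 B.a=0
A.a=1 A.b=1 B.a=2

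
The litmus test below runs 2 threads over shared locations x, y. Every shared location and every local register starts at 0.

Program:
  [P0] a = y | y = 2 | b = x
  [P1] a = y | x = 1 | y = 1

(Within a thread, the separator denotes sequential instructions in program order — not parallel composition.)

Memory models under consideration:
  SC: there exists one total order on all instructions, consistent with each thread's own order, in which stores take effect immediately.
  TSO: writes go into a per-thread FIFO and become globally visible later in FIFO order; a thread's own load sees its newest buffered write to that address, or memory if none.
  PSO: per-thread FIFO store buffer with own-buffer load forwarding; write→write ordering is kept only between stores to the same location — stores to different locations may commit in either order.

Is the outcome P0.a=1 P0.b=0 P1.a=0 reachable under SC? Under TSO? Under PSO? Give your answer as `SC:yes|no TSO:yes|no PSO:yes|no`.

SC:no TSO:no PSO:yes

outcome vector order: (P0.a,P0.b,P1.a)
[SC] allowed = {<0 0 0>, <0 0 2>, <0 1 0>, <0 1 2>, <1 1 0>}
[TSO] allowed = {<0 0 0>, <0 0 2>, <0 1 0>, <0 1 2>, <1 1 0>}
[PSO] allowed = {<0 0 0>, <0 0 2>, <0 1 0>, <0 1 2>, <1 0 0>, <1 1 0>}
target <1 0 0> ∈ {PSO}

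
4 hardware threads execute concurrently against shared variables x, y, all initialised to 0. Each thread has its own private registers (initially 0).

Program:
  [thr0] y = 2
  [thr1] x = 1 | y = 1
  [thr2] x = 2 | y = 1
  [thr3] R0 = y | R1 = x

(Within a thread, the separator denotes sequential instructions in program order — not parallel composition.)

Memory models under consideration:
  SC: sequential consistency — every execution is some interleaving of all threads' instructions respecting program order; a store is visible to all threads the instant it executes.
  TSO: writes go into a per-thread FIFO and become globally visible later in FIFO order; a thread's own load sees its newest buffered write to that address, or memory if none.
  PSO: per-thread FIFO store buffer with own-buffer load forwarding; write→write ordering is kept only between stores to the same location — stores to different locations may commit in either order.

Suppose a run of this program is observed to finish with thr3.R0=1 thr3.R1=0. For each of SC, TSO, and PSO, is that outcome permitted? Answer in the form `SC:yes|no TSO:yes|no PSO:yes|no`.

SC:no TSO:no PSO:yes

outcome vector order: (thr3.R0,thr3.R1)
SC: 8 outcomes — {00, 01, 02, 11, 12, 20, 21, 22}
TSO: 8 outcomes — {00, 01, 02, 11, 12, 20, 21, 22}
PSO: 9 outcomes — {00, 01, 02, 10, 11, 12, 20, 21, 22}
target 10 ∈ {PSO}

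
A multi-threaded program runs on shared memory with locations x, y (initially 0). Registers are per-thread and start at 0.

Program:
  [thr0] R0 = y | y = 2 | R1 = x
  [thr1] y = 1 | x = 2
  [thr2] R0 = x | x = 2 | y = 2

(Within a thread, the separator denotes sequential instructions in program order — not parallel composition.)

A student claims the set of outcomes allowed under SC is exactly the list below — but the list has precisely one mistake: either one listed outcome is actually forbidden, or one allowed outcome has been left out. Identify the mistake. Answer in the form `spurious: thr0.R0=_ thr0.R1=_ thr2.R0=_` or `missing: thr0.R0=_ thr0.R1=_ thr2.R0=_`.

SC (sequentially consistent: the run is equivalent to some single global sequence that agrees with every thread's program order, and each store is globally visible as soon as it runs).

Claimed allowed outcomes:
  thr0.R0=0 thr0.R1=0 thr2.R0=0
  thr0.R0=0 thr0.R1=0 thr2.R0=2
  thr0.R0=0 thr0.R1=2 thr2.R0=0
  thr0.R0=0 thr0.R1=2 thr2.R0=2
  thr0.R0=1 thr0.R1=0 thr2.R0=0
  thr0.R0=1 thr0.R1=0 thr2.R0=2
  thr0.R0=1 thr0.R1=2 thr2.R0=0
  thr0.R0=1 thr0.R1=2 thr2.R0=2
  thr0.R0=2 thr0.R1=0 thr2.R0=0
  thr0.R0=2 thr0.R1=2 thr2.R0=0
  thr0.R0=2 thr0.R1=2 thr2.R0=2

spurious: thr0.R0=2 thr0.R1=0 thr2.R0=0

outcome vector order: (thr0.R0,thr0.R1,thr2.R0)
SC: 10 outcomes — {0/0/0, 0/0/2, 0/2/0, 0/2/2, 1/0/0, 1/0/2, 1/2/0, 1/2/2, 2/2/0, 2/2/2}
claimed∖SC = {2/0/0}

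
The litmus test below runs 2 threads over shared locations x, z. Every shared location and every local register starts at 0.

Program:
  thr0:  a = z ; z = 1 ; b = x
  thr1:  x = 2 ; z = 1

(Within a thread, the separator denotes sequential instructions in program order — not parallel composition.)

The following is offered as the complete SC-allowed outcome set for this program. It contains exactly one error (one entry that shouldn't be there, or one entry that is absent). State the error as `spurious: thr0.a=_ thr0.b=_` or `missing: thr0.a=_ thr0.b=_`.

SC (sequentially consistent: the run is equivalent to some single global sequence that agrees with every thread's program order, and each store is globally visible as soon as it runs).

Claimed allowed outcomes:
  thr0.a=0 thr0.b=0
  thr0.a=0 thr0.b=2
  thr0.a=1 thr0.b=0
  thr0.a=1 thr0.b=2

outcome vector order: (thr0.a,thr0.b)
SC (3): <0 0>; <0 2>; <1 2>
claimed∖SC = {<1 0>}

spurious: thr0.a=1 thr0.b=0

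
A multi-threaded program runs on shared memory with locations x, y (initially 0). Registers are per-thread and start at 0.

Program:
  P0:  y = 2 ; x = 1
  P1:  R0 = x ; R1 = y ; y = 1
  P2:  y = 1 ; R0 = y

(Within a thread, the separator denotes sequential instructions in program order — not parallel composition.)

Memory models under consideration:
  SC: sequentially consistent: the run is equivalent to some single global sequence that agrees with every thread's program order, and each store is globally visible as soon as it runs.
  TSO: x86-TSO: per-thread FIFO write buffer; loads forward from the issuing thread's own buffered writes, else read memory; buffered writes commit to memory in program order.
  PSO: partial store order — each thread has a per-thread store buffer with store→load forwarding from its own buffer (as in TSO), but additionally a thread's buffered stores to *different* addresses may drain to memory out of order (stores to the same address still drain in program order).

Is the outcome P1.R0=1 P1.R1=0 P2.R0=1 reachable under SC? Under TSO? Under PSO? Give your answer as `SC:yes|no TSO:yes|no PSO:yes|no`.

outcome vector order: (P1.R0,P1.R1,P2.R0)
under SC → (0,0,1); (0,0,2); (0,1,1); (0,1,2); (0,2,1); (0,2,2); (1,1,1); (1,2,1); (1,2,2)
under TSO → (0,0,1); (0,0,2); (0,1,1); (0,1,2); (0,2,1); (0,2,2); (1,1,1); (1,2,1); (1,2,2)
under PSO → (0,0,1); (0,0,2); (0,1,1); (0,1,2); (0,2,1); (0,2,2); (1,0,1); (1,0,2); (1,1,1); (1,1,2); (1,2,1); (1,2,2)
target (1,0,1) ∈ {PSO}

SC:no TSO:no PSO:yes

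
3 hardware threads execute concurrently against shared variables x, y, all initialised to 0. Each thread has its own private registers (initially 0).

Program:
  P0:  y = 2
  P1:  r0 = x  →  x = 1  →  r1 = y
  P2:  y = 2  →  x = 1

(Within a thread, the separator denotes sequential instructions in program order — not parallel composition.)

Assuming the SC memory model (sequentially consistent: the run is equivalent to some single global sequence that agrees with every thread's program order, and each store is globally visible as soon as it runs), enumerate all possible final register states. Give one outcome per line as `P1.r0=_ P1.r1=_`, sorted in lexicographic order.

outcome vector order: (P1.r0,P1.r1)
|SC outcomes| = 3

P1.r0=0 P1.r1=0
P1.r0=0 P1.r1=2
P1.r0=1 P1.r1=2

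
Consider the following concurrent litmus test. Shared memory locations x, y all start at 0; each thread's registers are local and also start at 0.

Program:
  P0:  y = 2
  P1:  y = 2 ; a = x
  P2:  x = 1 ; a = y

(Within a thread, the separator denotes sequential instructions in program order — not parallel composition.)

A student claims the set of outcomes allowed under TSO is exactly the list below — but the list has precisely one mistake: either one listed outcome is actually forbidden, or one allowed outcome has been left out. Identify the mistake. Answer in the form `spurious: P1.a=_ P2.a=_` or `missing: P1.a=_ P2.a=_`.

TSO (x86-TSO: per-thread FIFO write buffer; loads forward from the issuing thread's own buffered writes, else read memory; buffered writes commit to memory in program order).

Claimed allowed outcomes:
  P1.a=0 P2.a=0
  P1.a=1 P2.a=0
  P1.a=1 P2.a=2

missing: P1.a=0 P2.a=2

outcome vector order: (P1.a,P2.a)
under TSO → 0/0; 0/2; 1/0; 1/2
TSO∖claimed = {0/2}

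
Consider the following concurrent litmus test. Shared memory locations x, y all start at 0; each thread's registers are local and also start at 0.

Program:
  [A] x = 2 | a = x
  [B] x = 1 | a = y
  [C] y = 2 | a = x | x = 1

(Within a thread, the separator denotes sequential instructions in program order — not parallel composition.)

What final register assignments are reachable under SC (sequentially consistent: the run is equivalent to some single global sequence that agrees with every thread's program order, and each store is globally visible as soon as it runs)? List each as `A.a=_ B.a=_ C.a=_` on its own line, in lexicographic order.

outcome vector order: (A.a,B.a,C.a)
|SC outcomes| = 10

A.a=1 B.a=0 C.a=1
A.a=1 B.a=0 C.a=2
A.a=1 B.a=2 C.a=0
A.a=1 B.a=2 C.a=1
A.a=1 B.a=2 C.a=2
A.a=2 B.a=0 C.a=1
A.a=2 B.a=0 C.a=2
A.a=2 B.a=2 C.a=0
A.a=2 B.a=2 C.a=1
A.a=2 B.a=2 C.a=2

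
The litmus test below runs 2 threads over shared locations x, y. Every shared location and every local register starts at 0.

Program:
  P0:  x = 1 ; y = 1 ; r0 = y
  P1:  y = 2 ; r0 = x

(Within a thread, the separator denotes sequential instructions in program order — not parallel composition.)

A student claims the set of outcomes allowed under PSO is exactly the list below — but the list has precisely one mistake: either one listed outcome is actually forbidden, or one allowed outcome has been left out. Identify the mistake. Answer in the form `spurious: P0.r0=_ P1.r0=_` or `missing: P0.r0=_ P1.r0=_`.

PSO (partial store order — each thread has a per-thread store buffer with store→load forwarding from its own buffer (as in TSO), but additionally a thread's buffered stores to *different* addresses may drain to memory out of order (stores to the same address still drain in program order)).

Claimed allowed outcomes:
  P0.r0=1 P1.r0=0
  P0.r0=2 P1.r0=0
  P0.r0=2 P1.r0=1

outcome vector order: (P0.r0,P1.r0)
PSO: 4 outcomes — {(1,0); (1,1); (2,0); (2,1)}
PSO∖claimed = {(1,1)}

missing: P0.r0=1 P1.r0=1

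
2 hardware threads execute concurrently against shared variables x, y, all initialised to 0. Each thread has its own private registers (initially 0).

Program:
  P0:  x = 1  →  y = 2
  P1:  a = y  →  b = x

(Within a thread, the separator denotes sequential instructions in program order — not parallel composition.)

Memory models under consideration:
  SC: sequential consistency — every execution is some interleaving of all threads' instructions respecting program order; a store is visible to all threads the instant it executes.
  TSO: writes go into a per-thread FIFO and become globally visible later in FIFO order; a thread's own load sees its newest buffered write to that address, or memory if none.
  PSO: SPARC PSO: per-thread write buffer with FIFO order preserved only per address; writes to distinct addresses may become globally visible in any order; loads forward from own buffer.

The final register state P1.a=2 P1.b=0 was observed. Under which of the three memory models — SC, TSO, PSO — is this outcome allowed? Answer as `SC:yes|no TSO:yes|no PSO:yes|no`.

outcome vector order: (P1.a,P1.b)
under SC → 0/0 0/1 2/1
under TSO → 0/0 0/1 2/1
under PSO → 0/0 0/1 2/0 2/1
target 2/0 ∈ {PSO}

SC:no TSO:no PSO:yes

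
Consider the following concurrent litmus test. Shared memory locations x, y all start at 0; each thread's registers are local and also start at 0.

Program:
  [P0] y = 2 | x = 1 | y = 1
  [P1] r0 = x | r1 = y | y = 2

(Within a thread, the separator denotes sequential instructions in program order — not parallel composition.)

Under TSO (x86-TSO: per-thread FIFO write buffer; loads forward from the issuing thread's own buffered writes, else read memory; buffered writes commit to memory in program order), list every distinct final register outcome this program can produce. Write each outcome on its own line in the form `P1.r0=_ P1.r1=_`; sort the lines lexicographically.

outcome vector order: (P1.r0,P1.r1)
|TSO outcomes| = 5

P1.r0=0 P1.r1=0
P1.r0=0 P1.r1=1
P1.r0=0 P1.r1=2
P1.r0=1 P1.r1=1
P1.r0=1 P1.r1=2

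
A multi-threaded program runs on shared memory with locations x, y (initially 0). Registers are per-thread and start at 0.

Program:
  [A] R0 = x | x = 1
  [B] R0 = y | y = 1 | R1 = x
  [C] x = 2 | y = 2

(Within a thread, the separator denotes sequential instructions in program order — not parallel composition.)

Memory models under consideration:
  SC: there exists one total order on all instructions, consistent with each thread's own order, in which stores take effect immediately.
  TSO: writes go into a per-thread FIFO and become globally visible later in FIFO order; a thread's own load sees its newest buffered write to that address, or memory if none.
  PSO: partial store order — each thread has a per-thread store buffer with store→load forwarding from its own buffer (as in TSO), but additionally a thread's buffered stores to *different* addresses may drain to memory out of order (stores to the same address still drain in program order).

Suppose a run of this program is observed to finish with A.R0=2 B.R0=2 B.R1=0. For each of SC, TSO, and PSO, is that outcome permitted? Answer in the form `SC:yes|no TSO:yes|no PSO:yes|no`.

SC:no TSO:no PSO:yes

outcome vector order: (A.R0,B.R0,B.R1)
SC (10): 0/0/0; 0/0/1; 0/0/2; 0/2/1; 0/2/2; 2/0/0; 2/0/1; 2/0/2; 2/2/1; 2/2/2
TSO (10): 0/0/0; 0/0/1; 0/0/2; 0/2/1; 0/2/2; 2/0/0; 2/0/1; 2/0/2; 2/2/1; 2/2/2
PSO (12): 0/0/0; 0/0/1; 0/0/2; 0/2/0; 0/2/1; 0/2/2; 2/0/0; 2/0/1; 2/0/2; 2/2/0; 2/2/1; 2/2/2
target 2/2/0 ∈ {PSO}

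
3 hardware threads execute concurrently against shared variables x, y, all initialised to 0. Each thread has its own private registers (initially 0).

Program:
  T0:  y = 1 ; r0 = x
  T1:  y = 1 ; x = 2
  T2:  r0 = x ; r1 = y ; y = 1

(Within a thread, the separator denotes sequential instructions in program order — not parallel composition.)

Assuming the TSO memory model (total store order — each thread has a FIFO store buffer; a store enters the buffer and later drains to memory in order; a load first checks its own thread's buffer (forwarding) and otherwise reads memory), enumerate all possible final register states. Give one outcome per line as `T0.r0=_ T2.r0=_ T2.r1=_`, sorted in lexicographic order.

T0.r0=0 T2.r0=0 T2.r1=0
T0.r0=0 T2.r0=0 T2.r1=1
T0.r0=0 T2.r0=2 T2.r1=1
T0.r0=2 T2.r0=0 T2.r1=0
T0.r0=2 T2.r0=0 T2.r1=1
T0.r0=2 T2.r0=2 T2.r1=1

outcome vector order: (T0.r0,T2.r0,T2.r1)
|TSO outcomes| = 6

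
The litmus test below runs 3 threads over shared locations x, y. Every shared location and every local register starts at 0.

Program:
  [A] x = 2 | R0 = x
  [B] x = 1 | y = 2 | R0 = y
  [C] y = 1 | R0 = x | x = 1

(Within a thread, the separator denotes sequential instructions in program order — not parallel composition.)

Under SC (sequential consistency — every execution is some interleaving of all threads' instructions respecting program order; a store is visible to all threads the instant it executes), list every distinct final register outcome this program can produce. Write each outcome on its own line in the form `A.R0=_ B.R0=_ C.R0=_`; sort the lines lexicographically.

A.R0=1 B.R0=1 C.R0=1
A.R0=1 B.R0=1 C.R0=2
A.R0=1 B.R0=2 C.R0=0
A.R0=1 B.R0=2 C.R0=1
A.R0=1 B.R0=2 C.R0=2
A.R0=2 B.R0=1 C.R0=1
A.R0=2 B.R0=1 C.R0=2
A.R0=2 B.R0=2 C.R0=0
A.R0=2 B.R0=2 C.R0=1
A.R0=2 B.R0=2 C.R0=2

outcome vector order: (A.R0,B.R0,C.R0)
|SC outcomes| = 10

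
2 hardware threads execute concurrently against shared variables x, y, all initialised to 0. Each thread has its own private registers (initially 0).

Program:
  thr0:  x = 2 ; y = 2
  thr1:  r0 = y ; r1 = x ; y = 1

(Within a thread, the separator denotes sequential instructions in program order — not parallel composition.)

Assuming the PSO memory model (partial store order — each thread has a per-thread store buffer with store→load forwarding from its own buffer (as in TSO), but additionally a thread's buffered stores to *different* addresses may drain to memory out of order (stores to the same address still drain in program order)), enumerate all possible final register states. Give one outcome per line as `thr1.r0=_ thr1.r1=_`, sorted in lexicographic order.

thr1.r0=0 thr1.r1=0
thr1.r0=0 thr1.r1=2
thr1.r0=2 thr1.r1=0
thr1.r0=2 thr1.r1=2

outcome vector order: (thr1.r0,thr1.r1)
|PSO outcomes| = 4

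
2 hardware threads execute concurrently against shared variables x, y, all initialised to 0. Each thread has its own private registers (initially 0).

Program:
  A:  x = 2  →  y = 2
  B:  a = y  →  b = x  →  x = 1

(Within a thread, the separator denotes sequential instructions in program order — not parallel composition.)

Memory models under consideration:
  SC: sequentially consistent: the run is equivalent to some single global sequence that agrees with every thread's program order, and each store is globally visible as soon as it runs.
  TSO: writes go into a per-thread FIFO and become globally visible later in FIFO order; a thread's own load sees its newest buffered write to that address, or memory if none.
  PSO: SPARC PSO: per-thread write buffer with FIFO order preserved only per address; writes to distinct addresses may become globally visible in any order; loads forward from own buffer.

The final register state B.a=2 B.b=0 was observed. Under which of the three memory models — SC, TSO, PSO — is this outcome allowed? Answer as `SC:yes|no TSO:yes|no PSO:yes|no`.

outcome vector order: (B.a,B.b)
SC: 3 outcomes — {0/0, 0/2, 2/2}
TSO: 3 outcomes — {0/0, 0/2, 2/2}
PSO: 4 outcomes — {0/0, 0/2, 2/0, 2/2}
target 2/0 ∈ {PSO}

SC:no TSO:no PSO:yes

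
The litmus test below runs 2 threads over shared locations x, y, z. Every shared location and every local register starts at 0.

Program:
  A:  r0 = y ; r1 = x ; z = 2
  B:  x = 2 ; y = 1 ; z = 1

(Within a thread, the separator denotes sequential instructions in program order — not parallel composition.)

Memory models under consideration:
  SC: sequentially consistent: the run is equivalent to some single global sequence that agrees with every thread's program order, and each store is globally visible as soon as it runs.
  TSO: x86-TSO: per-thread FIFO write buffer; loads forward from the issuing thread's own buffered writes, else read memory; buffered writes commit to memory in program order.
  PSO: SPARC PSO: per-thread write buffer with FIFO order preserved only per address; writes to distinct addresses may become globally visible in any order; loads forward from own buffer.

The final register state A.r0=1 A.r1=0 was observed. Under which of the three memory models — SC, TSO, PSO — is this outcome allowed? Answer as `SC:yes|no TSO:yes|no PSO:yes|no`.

outcome vector order: (A.r0,A.r1)
SC (3): 0/0 0/2 1/2
TSO (3): 0/0 0/2 1/2
PSO (4): 0/0 0/2 1/0 1/2
target 1/0 ∈ {PSO}

SC:no TSO:no PSO:yes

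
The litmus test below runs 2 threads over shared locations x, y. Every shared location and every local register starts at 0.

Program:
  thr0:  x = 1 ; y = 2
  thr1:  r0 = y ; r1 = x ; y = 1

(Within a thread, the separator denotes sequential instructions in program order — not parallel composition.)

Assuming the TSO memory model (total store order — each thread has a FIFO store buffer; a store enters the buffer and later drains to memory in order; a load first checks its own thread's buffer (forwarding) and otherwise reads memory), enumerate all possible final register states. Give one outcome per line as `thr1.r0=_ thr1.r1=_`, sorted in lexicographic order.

thr1.r0=0 thr1.r1=0
thr1.r0=0 thr1.r1=1
thr1.r0=2 thr1.r1=1

outcome vector order: (thr1.r0,thr1.r1)
|TSO outcomes| = 3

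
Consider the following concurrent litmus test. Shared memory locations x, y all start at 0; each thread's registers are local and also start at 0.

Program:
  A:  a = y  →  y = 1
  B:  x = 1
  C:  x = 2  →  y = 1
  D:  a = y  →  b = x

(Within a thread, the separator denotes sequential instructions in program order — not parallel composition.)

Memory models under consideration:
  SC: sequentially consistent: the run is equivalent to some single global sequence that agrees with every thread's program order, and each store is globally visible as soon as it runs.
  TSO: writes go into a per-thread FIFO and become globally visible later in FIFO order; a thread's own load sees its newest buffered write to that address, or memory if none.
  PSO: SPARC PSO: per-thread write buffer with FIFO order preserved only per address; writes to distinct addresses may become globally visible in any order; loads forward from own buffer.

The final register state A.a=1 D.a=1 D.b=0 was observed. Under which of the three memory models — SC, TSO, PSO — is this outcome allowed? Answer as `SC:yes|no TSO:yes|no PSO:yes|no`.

outcome vector order: (A.a,D.a,D.b)
SC (11): 0/0/0, 0/0/1, 0/0/2, 0/1/0, 0/1/1, 0/1/2, 1/0/0, 1/0/1, 1/0/2, 1/1/1, 1/1/2
TSO (11): 0/0/0, 0/0/1, 0/0/2, 0/1/0, 0/1/1, 0/1/2, 1/0/0, 1/0/1, 1/0/2, 1/1/1, 1/1/2
PSO (12): 0/0/0, 0/0/1, 0/0/2, 0/1/0, 0/1/1, 0/1/2, 1/0/0, 1/0/1, 1/0/2, 1/1/0, 1/1/1, 1/1/2
target 1/1/0 ∈ {PSO}

SC:no TSO:no PSO:yes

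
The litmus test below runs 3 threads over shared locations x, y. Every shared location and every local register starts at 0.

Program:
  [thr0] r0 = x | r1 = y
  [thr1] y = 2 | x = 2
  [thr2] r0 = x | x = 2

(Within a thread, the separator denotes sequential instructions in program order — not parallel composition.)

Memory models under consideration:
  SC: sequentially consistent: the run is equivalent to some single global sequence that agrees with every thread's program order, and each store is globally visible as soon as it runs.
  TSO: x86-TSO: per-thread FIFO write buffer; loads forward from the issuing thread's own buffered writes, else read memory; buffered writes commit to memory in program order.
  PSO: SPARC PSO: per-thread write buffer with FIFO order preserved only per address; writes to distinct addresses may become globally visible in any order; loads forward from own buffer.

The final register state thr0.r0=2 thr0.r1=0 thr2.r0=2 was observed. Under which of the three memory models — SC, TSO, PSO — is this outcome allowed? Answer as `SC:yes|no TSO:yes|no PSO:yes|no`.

SC:no TSO:no PSO:yes

outcome vector order: (thr0.r0,thr0.r1,thr2.r0)
SC: 7 outcomes — {<0 0 0> <0 0 2> <0 2 0> <0 2 2> <2 0 0> <2 2 0> <2 2 2>}
TSO: 7 outcomes — {<0 0 0> <0 0 2> <0 2 0> <0 2 2> <2 0 0> <2 2 0> <2 2 2>}
PSO: 8 outcomes — {<0 0 0> <0 0 2> <0 2 0> <0 2 2> <2 0 0> <2 0 2> <2 2 0> <2 2 2>}
target <2 0 2> ∈ {PSO}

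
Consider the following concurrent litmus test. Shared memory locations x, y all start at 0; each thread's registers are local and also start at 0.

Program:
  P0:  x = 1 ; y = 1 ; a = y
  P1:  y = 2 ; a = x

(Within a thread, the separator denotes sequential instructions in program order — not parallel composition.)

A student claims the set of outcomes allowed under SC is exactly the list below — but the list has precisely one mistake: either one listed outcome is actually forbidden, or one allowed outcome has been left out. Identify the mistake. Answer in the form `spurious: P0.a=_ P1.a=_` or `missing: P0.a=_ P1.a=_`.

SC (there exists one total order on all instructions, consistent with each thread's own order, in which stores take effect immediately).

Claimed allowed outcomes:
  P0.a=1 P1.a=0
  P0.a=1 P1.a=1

outcome vector order: (P0.a,P1.a)
[SC] allowed = {(1,0) (1,1) (2,1)}
SC∖claimed = {(2,1)}

missing: P0.a=2 P1.a=1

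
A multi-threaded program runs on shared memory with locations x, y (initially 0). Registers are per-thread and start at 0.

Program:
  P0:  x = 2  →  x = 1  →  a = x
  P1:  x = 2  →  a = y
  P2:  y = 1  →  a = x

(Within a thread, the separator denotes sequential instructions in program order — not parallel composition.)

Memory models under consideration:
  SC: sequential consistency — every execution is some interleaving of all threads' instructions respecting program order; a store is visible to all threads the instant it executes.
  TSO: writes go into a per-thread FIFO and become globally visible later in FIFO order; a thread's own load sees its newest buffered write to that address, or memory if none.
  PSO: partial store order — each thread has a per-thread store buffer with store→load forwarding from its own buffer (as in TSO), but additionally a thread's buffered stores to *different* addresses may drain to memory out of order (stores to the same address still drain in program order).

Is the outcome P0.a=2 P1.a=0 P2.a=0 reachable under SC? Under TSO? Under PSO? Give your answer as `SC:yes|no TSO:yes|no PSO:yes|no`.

SC:no TSO:yes PSO:yes

outcome vector order: (P0.a,P1.a,P2.a)
SC (9): 101 102 110 111 112 202 210 211 212
TSO (12): 100 101 102 110 111 112 200 201 202 210 211 212
PSO (12): 100 101 102 110 111 112 200 201 202 210 211 212
target 200 ∈ {TSO,PSO}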